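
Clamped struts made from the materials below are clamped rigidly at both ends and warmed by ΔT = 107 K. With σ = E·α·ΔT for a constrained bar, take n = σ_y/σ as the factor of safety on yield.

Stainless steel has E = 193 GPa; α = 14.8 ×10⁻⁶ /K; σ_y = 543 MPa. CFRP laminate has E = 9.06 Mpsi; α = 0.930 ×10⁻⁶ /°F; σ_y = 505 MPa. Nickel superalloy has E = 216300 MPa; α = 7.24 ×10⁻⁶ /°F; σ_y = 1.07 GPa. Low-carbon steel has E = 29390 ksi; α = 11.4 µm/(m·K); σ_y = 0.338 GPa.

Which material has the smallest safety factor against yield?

In consistent units (E in GPa, α in ×10⁻⁶/K, σ_y in MPa):
  stainless steel: E = 193.0, α = 14.8, σ_y = 543.0 → σ = 306 MPa, n = 1.78
  CFRP laminate: E = 62.47, α = 1.67, σ_y = 505.0 → σ = 11.2 MPa, n = 45.1
  nickel superalloy: E = 216.3, α = 13.0, σ_y = 1070 → σ = 302 MPa, n = 3.55
  low-carbon steel: E = 202.6, α = 11.4, σ_y = 338.0 → σ = 247 MPa, n = 1.37
The minimum is low-carbon steel at n = 1.37.

low-carbon steel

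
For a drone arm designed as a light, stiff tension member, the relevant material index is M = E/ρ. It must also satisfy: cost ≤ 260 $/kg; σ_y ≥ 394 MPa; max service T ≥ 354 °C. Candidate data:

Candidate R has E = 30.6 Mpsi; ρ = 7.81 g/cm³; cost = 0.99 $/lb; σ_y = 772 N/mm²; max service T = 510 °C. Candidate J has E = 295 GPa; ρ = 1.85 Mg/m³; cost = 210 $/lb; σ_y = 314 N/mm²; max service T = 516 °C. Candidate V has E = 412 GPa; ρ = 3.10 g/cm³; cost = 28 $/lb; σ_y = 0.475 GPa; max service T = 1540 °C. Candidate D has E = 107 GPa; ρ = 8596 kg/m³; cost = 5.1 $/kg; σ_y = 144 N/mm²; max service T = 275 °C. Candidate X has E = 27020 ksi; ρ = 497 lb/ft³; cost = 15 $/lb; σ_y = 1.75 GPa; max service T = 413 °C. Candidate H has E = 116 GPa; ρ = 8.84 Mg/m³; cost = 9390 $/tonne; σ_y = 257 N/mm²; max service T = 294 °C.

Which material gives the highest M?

Screen on constraints: cost ≤ 260 $/kg; σ_y ≥ 394 MPa; max service T ≥ 354 °C. Survivors: candidate R, candidate V, candidate X.
After converting to SI:
  candidate R: E = 211.0 GPa, ρ = 7810 kg/m³
  candidate V: E = 412.0 GPa, ρ = 3100 kg/m³
  candidate X: E = 186.3 GPa, ρ = 7961 kg/m³
  candidate V: M = 133 MN·m/kg
  candidate R: M = 27.0 MN·m/kg
  candidate X: M = 23.4 MN·m/kg
Candidate V has the largest M.

candidate V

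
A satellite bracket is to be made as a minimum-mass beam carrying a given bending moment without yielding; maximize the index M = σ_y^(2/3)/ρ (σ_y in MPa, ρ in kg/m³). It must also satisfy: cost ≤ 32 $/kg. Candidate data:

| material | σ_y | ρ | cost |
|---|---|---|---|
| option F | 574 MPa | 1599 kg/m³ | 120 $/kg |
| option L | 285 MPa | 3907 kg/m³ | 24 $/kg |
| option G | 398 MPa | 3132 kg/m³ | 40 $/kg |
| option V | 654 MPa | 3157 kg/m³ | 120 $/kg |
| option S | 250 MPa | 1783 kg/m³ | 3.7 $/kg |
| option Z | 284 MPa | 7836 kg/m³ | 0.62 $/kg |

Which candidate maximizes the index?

Screen on constraints: cost ≤ 32 $/kg. Survivors: option L, option S, option Z.
Evaluate M for each candidate:
  option S: M = 22.3×10⁻³
  option L: M = 11.1×10⁻³
  option Z: M = 5.51×10⁻³
Option S ranks first.

option S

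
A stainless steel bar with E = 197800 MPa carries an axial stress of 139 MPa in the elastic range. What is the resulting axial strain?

7.03×10⁻⁴

E = 197800 MPa = 197.8 GPa = 197800 MPa.
ε = σ/E = 139 / 197800 = 7.03×10⁻⁴.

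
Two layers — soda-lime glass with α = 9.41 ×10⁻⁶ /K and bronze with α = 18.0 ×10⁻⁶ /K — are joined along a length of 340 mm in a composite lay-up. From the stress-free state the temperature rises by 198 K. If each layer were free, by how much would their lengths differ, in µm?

Δα = |9.41 − 18.0|×10⁻⁶/K = 8.59×10⁻⁶/K.
ΔL_mismatch = Δα·L·ΔT = 8.59×10⁻⁶ × 340.0 mm × 198.0 K = 578 µm.

578 µm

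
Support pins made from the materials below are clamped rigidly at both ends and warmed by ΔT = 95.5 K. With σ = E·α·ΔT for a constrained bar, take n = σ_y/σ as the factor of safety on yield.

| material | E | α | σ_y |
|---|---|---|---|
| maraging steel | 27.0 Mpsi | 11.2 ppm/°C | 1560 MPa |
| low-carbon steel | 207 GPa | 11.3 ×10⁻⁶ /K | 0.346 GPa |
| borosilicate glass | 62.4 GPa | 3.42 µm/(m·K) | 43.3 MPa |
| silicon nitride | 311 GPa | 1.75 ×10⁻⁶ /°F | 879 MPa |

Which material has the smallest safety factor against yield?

With everything in SI (GPa, ×10⁻⁶/K, MPa):
  maraging steel: E = 186.2, α = 11.2, σ_y = 1560 → σ = 199 MPa, n = 7.83
  low-carbon steel: E = 207.0, α = 11.3, σ_y = 346.0 → σ = 223 MPa, n = 1.55
  borosilicate glass: E = 62.40, α = 3.42, σ_y = 43.30 → σ = 20.4 MPa, n = 2.12
  silicon nitride: E = 311.0, α = 3.15, σ_y = 879.0 → σ = 93.6 MPa, n = 9.40
Smallest n: low-carbon steel with n = 1.55.

low-carbon steel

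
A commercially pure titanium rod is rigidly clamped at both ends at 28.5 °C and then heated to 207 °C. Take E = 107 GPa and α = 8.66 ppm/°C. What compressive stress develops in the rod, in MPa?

165 MPa

ΔT = 178.5 K. Constrained thermal stress σ = E·α·ΔT = 107.0×10³ MPa × 8.66×10⁻⁶ × 178.5 = 165 MPa (compressive).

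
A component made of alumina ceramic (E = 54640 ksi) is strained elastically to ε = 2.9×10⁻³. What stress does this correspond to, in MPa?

1090 MPa

E = 54640 ksi = 376.7 GPa.
σ = E·ε = 376700 MPa × 2.9×10⁻³ = 1090 MPa.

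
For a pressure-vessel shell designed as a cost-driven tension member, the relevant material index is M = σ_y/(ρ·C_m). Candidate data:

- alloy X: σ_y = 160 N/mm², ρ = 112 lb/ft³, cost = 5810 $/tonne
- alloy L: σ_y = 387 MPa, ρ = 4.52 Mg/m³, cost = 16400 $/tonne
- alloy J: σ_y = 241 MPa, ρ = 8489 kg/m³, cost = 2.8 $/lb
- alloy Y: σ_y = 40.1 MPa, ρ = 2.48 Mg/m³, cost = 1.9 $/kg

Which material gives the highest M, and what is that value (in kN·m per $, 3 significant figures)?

alloy X, M = 15.3 kN·m per $

Normalizing units and computing the index:
  alloy X: σ_y = 160.0 MPa, ρ = 1794 kg/m³, cost = 5.810 $/kg
  alloy L: σ_y = 387.0 MPa, ρ = 4520 kg/m³, cost = 16.40 $/kg
  alloy J: σ_y = 241.0 MPa, ρ = 8489 kg/m³, cost = 6.173 $/kg
  alloy Y: σ_y = 40.10 MPa, ρ = 2480 kg/m³, cost = 1.900 $/kg
  alloy X: M = 15.3 kN·m per $
  alloy Y: M = 8.51 kN·m per $
  alloy L: M = 5.22 kN·m per $
  alloy J: M = 4.60 kN·m per $
The maximum is for alloy X.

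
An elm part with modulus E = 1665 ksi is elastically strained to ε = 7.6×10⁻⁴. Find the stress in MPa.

E = 1665 ksi = 11.48 GPa.
σ = E·ε = 11480 MPa × 7.6×10⁻⁴ = 8.72 MPa.

8.72 MPa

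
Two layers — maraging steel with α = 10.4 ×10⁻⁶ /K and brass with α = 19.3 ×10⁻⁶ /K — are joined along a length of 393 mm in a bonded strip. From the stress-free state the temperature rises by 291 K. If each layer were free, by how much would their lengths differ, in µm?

Δα = |10.4 − 19.3|×10⁻⁶/K = 8.90×10⁻⁶/K.
ΔL_mismatch = Δα·L·ΔT = 8.90×10⁻⁶ × 393.0 mm × 291.0 K = 1020 µm.

1020 µm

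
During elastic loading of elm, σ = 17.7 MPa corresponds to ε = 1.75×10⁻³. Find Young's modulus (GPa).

E = σ/ε = 17.7 MPa / 1.75×10⁻³ = 10110 MPa = 10.1 GPa.

10.1 GPa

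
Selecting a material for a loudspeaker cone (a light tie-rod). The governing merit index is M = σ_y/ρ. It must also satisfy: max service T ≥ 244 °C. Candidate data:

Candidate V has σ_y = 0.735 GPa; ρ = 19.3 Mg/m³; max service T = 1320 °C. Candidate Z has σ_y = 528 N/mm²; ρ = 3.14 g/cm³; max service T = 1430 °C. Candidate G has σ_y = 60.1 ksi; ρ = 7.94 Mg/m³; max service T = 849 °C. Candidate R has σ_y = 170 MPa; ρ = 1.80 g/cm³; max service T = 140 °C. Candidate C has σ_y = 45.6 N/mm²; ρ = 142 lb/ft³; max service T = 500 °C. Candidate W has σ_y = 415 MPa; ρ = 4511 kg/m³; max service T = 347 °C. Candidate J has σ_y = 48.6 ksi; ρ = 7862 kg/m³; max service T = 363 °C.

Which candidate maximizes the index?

candidate Z

Screen on constraints: max service T ≥ 244 °C. Survivors: candidate V, candidate Z, candidate G, candidate C, candidate W, candidate J.
In SI units:
  candidate V: σ_y = 735.0 MPa, ρ = 19300 kg/m³
  candidate Z: σ_y = 528.0 MPa, ρ = 3140 kg/m³
  candidate G: σ_y = 414.4 MPa, ρ = 7940 kg/m³
  candidate C: σ_y = 45.60 MPa, ρ = 2275 kg/m³
  candidate W: σ_y = 415.0 MPa, ρ = 4511 kg/m³
  candidate J: σ_y = 335.1 MPa, ρ = 7862 kg/m³
  candidate Z: M = 168 kN·m/kg
  candidate W: M = 92.0 kN·m/kg
  candidate G: M = 52.2 kN·m/kg
  candidate J: M = 42.6 kN·m/kg
  candidate V: M = 38.1 kN·m/kg
  candidate C: M = 20.0 kN·m/kg
Candidate Z has the largest M.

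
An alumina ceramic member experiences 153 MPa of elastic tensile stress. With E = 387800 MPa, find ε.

E = 387800 MPa = 387.8 GPa = 387800 MPa.
ε = σ/E = 153 / 387800 = 3.95×10⁻⁴.

3.95×10⁻⁴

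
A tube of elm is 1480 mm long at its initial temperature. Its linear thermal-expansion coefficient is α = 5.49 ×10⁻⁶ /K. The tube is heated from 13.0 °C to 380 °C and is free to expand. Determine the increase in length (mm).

2.98 mm

ΔT = 380 − 13.0 = 367.0 K.
ΔL = α·L₀·ΔT = 5.49×10⁻⁶ × 1480 mm × 367.0 K = 2.98 mm.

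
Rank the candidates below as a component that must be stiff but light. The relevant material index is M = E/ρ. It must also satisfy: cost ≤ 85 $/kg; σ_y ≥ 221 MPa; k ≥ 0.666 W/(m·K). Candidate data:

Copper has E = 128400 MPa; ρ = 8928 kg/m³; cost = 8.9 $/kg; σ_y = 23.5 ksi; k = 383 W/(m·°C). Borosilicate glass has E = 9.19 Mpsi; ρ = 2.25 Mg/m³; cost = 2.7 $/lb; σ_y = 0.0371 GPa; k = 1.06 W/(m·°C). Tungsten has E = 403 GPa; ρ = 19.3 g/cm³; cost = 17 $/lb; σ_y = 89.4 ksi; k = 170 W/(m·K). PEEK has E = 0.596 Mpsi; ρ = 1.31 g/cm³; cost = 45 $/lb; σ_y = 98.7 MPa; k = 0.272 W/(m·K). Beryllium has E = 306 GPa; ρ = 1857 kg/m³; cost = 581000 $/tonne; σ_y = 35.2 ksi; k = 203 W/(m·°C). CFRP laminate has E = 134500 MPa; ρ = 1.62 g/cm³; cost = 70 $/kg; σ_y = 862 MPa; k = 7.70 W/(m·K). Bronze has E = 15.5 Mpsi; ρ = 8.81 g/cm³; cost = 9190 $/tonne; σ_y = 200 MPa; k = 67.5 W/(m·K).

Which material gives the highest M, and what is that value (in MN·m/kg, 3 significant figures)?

Screen on constraints: cost ≤ 85 $/kg; σ_y ≥ 221 MPa; k ≥ 0.666 W/(m·K). Survivors: tungsten, CFRP laminate.
After converting to SI:
  tungsten: E = 403.0 GPa, ρ = 19300 kg/m³
  CFRP laminate: E = 134.5 GPa, ρ = 1620 kg/m³
  CFRP laminate: M = 83.0 MN·m/kg
  tungsten: M = 20.9 MN·m/kg
Highest index: CFRP laminate.

CFRP laminate, M = 83.0 MN·m/kg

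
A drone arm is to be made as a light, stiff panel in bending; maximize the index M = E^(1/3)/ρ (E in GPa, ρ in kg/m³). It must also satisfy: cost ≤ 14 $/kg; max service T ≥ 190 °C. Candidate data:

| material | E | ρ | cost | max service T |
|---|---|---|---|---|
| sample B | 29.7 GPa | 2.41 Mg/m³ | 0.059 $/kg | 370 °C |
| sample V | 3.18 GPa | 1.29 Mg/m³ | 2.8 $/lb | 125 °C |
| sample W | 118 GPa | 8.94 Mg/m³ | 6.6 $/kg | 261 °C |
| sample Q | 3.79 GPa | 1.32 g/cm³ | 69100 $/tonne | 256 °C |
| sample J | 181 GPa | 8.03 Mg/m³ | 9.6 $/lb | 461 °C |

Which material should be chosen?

Screen on constraints: cost ≤ 14 $/kg; max service T ≥ 190 °C. Survivors: sample B, sample W.
Putting every candidate on a common basis:
  sample B: E = 29.70 GPa, ρ = 2410 kg/m³
  sample W: E = 118.0 GPa, ρ = 8940 kg/m³
  sample B: M = 1.28×10⁻³
  sample W: M = 0.549×10⁻³
Sample B ranks first.

sample B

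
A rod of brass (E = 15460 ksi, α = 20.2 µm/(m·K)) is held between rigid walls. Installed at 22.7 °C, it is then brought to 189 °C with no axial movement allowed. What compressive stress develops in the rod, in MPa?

358 MPa

E = 15460 ksi = 106.6 GPa.
ΔT = 166.3 K. Constrained thermal stress σ = E·α·ΔT = 106.6×10³ MPa × 20.2×10⁻⁶ × 166.3 = 358 MPa (compressive).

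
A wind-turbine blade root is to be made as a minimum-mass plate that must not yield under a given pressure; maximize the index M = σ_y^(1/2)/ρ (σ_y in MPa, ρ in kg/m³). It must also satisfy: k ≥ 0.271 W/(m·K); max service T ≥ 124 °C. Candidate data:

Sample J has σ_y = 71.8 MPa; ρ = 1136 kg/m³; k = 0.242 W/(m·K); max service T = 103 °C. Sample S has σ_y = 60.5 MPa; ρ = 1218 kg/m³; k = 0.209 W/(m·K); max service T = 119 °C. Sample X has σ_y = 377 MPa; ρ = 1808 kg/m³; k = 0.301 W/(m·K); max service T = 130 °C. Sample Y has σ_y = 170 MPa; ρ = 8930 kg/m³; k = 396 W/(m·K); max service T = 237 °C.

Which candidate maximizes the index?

Screen on constraints: k ≥ 0.271 W/(m·K); max service T ≥ 124 °C. Survivors: sample X, sample Y.
Computing M directly (units already consistent):
  sample X: M = 10.7×10⁻³
  sample Y: M = 1.46×10⁻³
Highest index: sample X.

sample X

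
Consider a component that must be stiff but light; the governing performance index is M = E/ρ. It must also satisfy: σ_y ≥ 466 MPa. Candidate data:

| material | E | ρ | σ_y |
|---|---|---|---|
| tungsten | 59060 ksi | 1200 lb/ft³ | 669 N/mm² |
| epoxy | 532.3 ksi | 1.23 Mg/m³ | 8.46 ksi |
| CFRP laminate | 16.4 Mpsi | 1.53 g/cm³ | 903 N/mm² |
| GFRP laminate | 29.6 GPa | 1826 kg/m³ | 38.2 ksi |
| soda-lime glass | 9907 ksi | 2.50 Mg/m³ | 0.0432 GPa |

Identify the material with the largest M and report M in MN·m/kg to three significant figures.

CFRP laminate, M = 73.9 MN·m/kg

Screen on constraints: σ_y ≥ 466 MPa. Survivors: tungsten, CFRP laminate.
Putting every candidate on a common basis:
  tungsten: E = 407.2 GPa, ρ = 19220 kg/m³
  CFRP laminate: E = 113.1 GPa, ρ = 1530 kg/m³
  CFRP laminate: M = 73.9 MN·m/kg
  tungsten: M = 21.2 MN·m/kg
CFRP laminate has the largest M.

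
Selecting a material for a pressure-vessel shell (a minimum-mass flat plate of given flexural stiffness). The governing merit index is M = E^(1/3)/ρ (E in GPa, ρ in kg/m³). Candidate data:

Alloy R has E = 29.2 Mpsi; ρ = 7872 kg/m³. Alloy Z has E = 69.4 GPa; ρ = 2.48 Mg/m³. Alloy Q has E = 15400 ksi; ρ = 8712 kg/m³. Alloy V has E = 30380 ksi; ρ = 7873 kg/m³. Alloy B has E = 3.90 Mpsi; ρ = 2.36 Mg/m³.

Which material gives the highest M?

alloy Z

In SI units:
  alloy R: E = 201.3 GPa, ρ = 7872 kg/m³
  alloy Z: E = 69.40 GPa, ρ = 2480 kg/m³
  alloy Q: E = 106.2 GPa, ρ = 8712 kg/m³
  alloy V: E = 209.5 GPa, ρ = 7873 kg/m³
  alloy B: E = 26.89 GPa, ρ = 2360 kg/m³
  alloy Z: M = 1.66×10⁻³
  alloy B: M = 1.27×10⁻³
  alloy V: M = 0.754×10⁻³
  alloy R: M = 0.745×10⁻³
  alloy Q: M = 0.544×10⁻³
Highest index: alloy Z.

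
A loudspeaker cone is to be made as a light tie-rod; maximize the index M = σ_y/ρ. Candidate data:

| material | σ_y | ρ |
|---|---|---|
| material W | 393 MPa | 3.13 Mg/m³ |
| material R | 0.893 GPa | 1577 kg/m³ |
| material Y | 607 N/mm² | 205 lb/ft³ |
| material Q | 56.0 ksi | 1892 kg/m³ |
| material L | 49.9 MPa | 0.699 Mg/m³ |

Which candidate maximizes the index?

After converting to SI:
  material W: σ_y = 393.0 MPa, ρ = 3130 kg/m³
  material R: σ_y = 893.0 MPa, ρ = 1577 kg/m³
  material Y: σ_y = 607.0 MPa, ρ = 3284 kg/m³
  material Q: σ_y = 386.1 MPa, ρ = 1892 kg/m³
  material L: σ_y = 49.90 MPa, ρ = 699.0 kg/m³
  material R: M = 566 kN·m/kg
  material Q: M = 204 kN·m/kg
  material Y: M = 185 kN·m/kg
  material W: M = 126 kN·m/kg
  material L: M = 71.4 kN·m/kg
Material R ranks first.

material R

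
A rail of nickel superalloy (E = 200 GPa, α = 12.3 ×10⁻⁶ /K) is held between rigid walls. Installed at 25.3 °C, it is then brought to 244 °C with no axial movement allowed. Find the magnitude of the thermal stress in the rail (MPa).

ΔT = 218.7 K. Constrained thermal stress σ = E·α·ΔT = 200.0×10³ MPa × 12.3×10⁻⁶ × 218.7 = 538 MPa (compressive).

538 MPa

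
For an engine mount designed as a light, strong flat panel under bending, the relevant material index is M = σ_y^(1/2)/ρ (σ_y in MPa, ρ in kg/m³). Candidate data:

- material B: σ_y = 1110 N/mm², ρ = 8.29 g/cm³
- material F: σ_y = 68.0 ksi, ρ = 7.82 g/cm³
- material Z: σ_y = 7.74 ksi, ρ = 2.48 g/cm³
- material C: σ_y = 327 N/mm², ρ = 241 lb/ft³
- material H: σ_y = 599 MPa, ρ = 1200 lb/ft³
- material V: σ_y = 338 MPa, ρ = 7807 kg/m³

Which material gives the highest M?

In SI units:
  material B: σ_y = 1110 MPa, ρ = 8290 kg/m³
  material F: σ_y = 468.8 MPa, ρ = 7820 kg/m³
  material Z: σ_y = 53.37 MPa, ρ = 2480 kg/m³
  material C: σ_y = 327.0 MPa, ρ = 3860 kg/m³
  material H: σ_y = 599.0 MPa, ρ = 19220 kg/m³
  material V: σ_y = 338.0 MPa, ρ = 7807 kg/m³
  material C: M = 4.68×10⁻³
  material B: M = 4.02×10⁻³
  material Z: M = 2.95×10⁻³
  material F: M = 2.77×10⁻³
  material V: M = 2.35×10⁻³
  material H: M = 1.27×10⁻³
Material C ranks first.

material C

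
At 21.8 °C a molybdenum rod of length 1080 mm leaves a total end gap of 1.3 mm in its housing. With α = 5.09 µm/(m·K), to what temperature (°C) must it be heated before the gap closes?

α·L₀·ΔT = 1.3 mm ⇒ ΔT = 1.3 / (5.09×10⁻⁶ × 1080.0) = 236.5 K.
T = 21.8 + 236.5 = 258.3 °C.

258 °C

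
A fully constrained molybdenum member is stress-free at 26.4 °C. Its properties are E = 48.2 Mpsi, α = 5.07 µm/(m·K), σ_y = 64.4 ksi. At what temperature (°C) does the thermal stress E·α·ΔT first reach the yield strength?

290 °C

E = 48.2 Mpsi = 332.3 GPa.
σ_y = 64.4 ksi = 444.0 MPa.
E·α·ΔT = 444.0 MPa ⇒ ΔT = 444.0 / (332.3×10³ × 5.07×10⁻⁶) = 263.5 K.
T = 26.4 + 263.5 = 289.9 °C.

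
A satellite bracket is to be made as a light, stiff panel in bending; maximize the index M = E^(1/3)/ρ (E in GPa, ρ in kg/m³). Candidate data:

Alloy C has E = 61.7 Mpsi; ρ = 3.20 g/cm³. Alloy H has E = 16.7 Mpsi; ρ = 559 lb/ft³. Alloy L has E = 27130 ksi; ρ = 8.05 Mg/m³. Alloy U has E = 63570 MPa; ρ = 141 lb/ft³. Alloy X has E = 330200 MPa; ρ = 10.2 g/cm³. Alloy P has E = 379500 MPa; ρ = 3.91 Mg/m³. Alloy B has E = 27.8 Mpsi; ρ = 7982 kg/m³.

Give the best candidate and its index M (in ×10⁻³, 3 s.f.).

alloy C, M = 2.35×10⁻³

Putting every candidate on a common basis:
  alloy C: E = 425.4 GPa, ρ = 3200 kg/m³
  alloy H: E = 115.1 GPa, ρ = 8954 kg/m³
  alloy L: E = 187.1 GPa, ρ = 8050 kg/m³
  alloy U: E = 63.57 GPa, ρ = 2259 kg/m³
  alloy X: E = 330.2 GPa, ρ = 10200 kg/m³
  alloy P: E = 379.5 GPa, ρ = 3910 kg/m³
  alloy B: E = 191.7 GPa, ρ = 7982 kg/m³
  alloy C: M = 2.35×10⁻³
  alloy P: M = 1.85×10⁻³
  alloy U: M = 1.77×10⁻³
  alloy B: M = 0.722×10⁻³
  alloy L: M = 0.710×10⁻³
  alloy X: M = 0.678×10⁻³
  alloy H: M = 0.543×10⁻³
The maximum is for alloy C.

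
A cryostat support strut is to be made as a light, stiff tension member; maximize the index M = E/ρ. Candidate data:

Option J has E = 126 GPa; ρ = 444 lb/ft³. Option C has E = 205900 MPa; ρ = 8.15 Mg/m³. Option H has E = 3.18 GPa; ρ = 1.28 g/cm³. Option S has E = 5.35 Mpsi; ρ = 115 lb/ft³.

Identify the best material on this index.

Convert each candidate to consistent units, then evaluate M:
  option J: E = 126.0 GPa, ρ = 7112 kg/m³
  option C: E = 205.9 GPa, ρ = 8150 kg/m³
  option H: E = 3.180 GPa, ρ = 1280 kg/m³
  option S: E = 36.89 GPa, ρ = 1842 kg/m³
  option C: M = 25.3 MN·m/kg
  option S: M = 20.0 MN·m/kg
  option J: M = 17.7 MN·m/kg
  option H: M = 2.48 MN·m/kg
Option C ranks first.

option C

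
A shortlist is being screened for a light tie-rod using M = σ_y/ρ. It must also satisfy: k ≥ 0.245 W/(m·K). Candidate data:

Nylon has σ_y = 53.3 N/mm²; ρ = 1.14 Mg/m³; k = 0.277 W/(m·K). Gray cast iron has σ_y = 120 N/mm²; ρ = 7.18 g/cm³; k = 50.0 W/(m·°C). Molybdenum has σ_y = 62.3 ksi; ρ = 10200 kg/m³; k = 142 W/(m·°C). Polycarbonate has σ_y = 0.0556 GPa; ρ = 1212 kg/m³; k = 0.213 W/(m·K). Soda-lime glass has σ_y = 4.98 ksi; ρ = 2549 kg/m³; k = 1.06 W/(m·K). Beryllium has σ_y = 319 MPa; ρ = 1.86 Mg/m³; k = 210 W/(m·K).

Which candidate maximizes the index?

Screen on constraints: k ≥ 0.245 W/(m·K). Survivors: nylon, gray cast iron, molybdenum, soda-lime glass, beryllium.
Normalizing units and computing the index:
  nylon: σ_y = 53.30 MPa, ρ = 1140 kg/m³
  gray cast iron: σ_y = 120.0 MPa, ρ = 7180 kg/m³
  molybdenum: σ_y = 429.5 MPa, ρ = 10200 kg/m³
  soda-lime glass: σ_y = 34.34 MPa, ρ = 2549 kg/m³
  beryllium: σ_y = 319.0 MPa, ρ = 1860 kg/m³
  beryllium: M = 172 kN·m/kg
  nylon: M = 46.8 kN·m/kg
  molybdenum: M = 42.1 kN·m/kg
  gray cast iron: M = 16.7 kN·m/kg
  soda-lime glass: M = 13.5 kN·m/kg
Highest index: beryllium.

beryllium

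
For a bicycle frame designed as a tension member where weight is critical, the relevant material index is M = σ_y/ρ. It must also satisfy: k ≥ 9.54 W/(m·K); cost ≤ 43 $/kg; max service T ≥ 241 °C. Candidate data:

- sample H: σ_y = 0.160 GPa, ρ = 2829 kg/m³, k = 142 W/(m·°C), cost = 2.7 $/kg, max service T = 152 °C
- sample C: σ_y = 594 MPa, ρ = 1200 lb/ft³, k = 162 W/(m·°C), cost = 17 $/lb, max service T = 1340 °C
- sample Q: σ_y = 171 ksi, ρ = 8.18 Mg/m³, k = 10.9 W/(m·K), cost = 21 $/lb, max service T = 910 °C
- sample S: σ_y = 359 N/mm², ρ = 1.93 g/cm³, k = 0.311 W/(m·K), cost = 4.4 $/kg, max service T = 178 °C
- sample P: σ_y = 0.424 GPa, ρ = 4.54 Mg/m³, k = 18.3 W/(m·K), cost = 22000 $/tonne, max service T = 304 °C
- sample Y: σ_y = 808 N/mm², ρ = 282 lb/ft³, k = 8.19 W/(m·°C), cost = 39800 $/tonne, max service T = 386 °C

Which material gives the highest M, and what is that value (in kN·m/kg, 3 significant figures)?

Screen on constraints: k ≥ 9.54 W/(m·K); cost ≤ 43 $/kg; max service T ≥ 241 °C. Survivors: sample C, sample P.
Normalizing units and computing the index:
  sample C: σ_y = 594.0 MPa, ρ = 19220 kg/m³
  sample P: σ_y = 424.0 MPa, ρ = 4540 kg/m³
  sample P: M = 93.4 kN·m/kg
  sample C: M = 30.9 kN·m/kg
The maximum is for sample P.

sample P, M = 93.4 kN·m/kg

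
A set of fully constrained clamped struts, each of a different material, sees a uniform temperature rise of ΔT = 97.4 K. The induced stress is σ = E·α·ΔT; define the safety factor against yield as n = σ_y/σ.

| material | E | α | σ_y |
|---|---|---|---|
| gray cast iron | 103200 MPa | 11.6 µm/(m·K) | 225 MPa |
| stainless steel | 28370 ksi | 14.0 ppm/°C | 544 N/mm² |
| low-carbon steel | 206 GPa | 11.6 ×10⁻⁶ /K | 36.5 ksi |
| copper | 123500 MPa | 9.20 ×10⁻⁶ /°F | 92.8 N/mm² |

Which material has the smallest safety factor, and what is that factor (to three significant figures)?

Per material, after unit conversion:
  gray cast iron: E = 103.2, α = 11.6, σ_y = 225.0 → σ = 117 MPa, n = 1.93
  stainless steel: E = 195.6, α = 14.0, σ_y = 544.0 → σ = 267 MPa, n = 2.04
  low-carbon steel: E = 206.0, α = 11.6, σ_y = 251.7 → σ = 233 MPa, n = 1.08
  copper: E = 123.5, α = 16.6, σ_y = 92.80 → σ = 199 MPa, n = 0.466
The minimum is copper at n = 0.466.

copper, n = 0.466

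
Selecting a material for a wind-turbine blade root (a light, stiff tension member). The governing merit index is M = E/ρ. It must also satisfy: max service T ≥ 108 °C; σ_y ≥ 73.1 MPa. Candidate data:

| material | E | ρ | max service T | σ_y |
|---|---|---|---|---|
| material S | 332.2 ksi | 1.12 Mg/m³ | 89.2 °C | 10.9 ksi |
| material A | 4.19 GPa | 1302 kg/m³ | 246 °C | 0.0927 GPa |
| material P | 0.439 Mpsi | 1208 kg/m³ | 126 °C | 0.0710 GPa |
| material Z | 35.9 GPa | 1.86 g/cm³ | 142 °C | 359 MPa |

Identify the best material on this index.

material Z

Screen on constraints: max service T ≥ 108 °C; σ_y ≥ 73.1 MPa. Survivors: material A, material Z.
After converting to SI:
  material A: E = 4.190 GPa, ρ = 1302 kg/m³
  material Z: E = 35.90 GPa, ρ = 1860 kg/m³
  material Z: M = 19.3 MN·m/kg
  material A: M = 3.22 MN·m/kg
Material Z ranks first.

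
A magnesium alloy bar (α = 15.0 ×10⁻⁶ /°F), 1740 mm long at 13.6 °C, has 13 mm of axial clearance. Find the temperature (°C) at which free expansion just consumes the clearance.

α = 15.0×10⁻⁶/°F × 9/5 = 27.0×10⁻⁶/K.
α·L₀·ΔT = 13.0 mm ⇒ ΔT = 13.0 / (27.0×10⁻⁶ × 1740.0) = 276.7 K.
T = 13.6 + 276.7 = 290.3 °C.

290 °C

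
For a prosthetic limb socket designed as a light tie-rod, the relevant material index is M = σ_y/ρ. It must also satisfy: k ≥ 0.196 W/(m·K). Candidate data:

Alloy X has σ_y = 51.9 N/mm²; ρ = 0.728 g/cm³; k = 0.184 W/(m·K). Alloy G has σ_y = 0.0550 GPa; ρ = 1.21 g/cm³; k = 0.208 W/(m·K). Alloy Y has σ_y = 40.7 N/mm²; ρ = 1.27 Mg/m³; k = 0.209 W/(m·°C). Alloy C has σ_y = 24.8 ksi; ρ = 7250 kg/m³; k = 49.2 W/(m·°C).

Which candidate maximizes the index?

Screen on constraints: k ≥ 0.196 W/(m·K). Survivors: alloy G, alloy Y, alloy C.
Convert each candidate to consistent units, then evaluate M:
  alloy G: σ_y = 55.00 MPa, ρ = 1210 kg/m³
  alloy Y: σ_y = 40.70 MPa, ρ = 1270 kg/m³
  alloy C: σ_y = 171.0 MPa, ρ = 7250 kg/m³
  alloy G: M = 45.5 kN·m/kg
  alloy Y: M = 32.0 kN·m/kg
  alloy C: M = 23.6 kN·m/kg
Alloy G ranks first.

alloy G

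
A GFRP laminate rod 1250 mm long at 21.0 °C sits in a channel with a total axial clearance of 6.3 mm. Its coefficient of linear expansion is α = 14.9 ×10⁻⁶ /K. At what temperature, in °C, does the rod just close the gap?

359 °C

α·L₀·ΔT = 6.3 mm ⇒ ΔT = 6.3 / (14.9×10⁻⁶ × 1250.0) = 338.3 K.
T = 21.0 + 338.3 = 359.3 °C.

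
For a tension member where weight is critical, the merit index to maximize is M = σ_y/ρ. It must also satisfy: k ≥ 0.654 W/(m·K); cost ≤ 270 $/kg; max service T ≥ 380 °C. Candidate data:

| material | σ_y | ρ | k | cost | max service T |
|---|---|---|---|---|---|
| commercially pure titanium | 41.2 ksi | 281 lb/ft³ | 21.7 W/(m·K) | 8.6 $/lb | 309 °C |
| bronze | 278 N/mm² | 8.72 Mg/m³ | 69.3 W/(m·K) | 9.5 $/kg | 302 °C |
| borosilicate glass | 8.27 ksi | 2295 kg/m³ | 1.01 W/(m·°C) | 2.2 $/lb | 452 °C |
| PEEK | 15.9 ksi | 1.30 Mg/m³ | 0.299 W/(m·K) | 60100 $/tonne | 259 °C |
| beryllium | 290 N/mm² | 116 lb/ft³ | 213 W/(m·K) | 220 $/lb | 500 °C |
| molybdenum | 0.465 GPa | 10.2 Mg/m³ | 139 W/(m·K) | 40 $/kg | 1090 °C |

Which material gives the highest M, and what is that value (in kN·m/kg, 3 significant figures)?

Screen on constraints: k ≥ 0.654 W/(m·K); cost ≤ 270 $/kg; max service T ≥ 380 °C. Survivors: borosilicate glass, molybdenum.
Normalizing units and computing the index:
  borosilicate glass: σ_y = 57.02 MPa, ρ = 2295 kg/m³
  molybdenum: σ_y = 465.0 MPa, ρ = 10200 kg/m³
  molybdenum: M = 45.6 kN·m/kg
  borosilicate glass: M = 24.8 kN·m/kg
Highest index: molybdenum.

molybdenum, M = 45.6 kN·m/kg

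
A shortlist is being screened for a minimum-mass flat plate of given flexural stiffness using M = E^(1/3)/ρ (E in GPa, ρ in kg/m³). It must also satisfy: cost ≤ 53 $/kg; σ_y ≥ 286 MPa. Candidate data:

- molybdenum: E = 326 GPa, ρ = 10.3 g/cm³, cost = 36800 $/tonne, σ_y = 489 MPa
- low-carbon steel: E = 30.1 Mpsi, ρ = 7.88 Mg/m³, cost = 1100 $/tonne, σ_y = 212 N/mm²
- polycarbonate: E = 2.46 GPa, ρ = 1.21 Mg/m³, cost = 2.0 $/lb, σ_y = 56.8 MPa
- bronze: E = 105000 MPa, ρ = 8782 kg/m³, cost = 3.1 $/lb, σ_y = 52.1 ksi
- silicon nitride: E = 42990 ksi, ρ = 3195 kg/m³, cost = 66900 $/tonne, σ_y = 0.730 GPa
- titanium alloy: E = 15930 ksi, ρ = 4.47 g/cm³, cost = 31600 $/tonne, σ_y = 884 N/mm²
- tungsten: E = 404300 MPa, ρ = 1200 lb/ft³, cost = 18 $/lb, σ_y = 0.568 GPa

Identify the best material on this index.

Screen on constraints: cost ≤ 53 $/kg; σ_y ≥ 286 MPa. Survivors: molybdenum, bronze, titanium alloy, tungsten.
Convert each candidate to consistent units, then evaluate M:
  molybdenum: E = 326.0 GPa, ρ = 10300 kg/m³
  bronze: E = 105.0 GPa, ρ = 8782 kg/m³
  titanium alloy: E = 109.8 GPa, ρ = 4470 kg/m³
  tungsten: E = 404.3 GPa, ρ = 19220 kg/m³
  titanium alloy: M = 1.07×10⁻³
  molybdenum: M = 0.668×10⁻³
  bronze: M = 0.537×10⁻³
  tungsten: M = 0.385×10⁻³
Highest index: titanium alloy.

titanium alloy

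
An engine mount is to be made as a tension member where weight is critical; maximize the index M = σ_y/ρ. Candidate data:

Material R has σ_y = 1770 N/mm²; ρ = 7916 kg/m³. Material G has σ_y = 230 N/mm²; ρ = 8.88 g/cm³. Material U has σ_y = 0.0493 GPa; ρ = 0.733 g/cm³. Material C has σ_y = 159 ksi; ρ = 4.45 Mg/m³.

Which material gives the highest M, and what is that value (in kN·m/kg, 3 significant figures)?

material C, M = 246 kN·m/kg

After converting to SI:
  material R: σ_y = 1770 MPa, ρ = 7916 kg/m³
  material G: σ_y = 230.0 MPa, ρ = 8880 kg/m³
  material U: σ_y = 49.30 MPa, ρ = 733.0 kg/m³
  material C: σ_y = 1096 MPa, ρ = 4450 kg/m³
  material C: M = 246 kN·m/kg
  material R: M = 224 kN·m/kg
  material U: M = 67.3 kN·m/kg
  material G: M = 25.9 kN·m/kg
Material C has the largest M.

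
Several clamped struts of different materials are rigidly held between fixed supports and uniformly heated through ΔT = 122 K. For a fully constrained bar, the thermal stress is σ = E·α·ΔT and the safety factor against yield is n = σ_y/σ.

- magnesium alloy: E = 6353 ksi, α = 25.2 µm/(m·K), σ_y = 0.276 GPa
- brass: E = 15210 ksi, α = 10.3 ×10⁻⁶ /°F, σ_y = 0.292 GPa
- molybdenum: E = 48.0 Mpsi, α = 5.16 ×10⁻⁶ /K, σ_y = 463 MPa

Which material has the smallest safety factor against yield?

brass

Converting E to GPa, α to ×10⁻⁶/K, σ_y to MPa, then σ and n for each:
  magnesium alloy: E = 43.80, α = 25.2, σ_y = 276.0 → σ = 135 MPa, n = 2.05
  brass: E = 104.9, α = 18.5, σ_y = 292.0 → σ = 237 MPa, n = 1.23
  molybdenum: E = 330.9, α = 5.16, σ_y = 463.0 → σ = 208 MPa, n = 2.22
Smallest n: brass with n = 1.23.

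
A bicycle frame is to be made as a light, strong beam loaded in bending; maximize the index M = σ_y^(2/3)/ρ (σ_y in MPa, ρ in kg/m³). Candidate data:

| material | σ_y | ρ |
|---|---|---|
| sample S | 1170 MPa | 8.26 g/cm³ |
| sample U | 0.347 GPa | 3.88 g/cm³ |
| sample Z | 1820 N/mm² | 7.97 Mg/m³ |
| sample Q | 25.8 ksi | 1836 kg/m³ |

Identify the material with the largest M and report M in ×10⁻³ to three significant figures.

sample Z, M = 18.7×10⁻³

Putting every candidate on a common basis:
  sample S: σ_y = 1170 MPa, ρ = 8260 kg/m³
  sample U: σ_y = 347.0 MPa, ρ = 3880 kg/m³
  sample Z: σ_y = 1820 MPa, ρ = 7970 kg/m³
  sample Q: σ_y = 177.9 MPa, ρ = 1836 kg/m³
  sample Z: M = 18.7×10⁻³
  sample Q: M = 17.2×10⁻³
  sample S: M = 13.4×10⁻³
  sample U: M = 12.7×10⁻³
Sample Z ranks first.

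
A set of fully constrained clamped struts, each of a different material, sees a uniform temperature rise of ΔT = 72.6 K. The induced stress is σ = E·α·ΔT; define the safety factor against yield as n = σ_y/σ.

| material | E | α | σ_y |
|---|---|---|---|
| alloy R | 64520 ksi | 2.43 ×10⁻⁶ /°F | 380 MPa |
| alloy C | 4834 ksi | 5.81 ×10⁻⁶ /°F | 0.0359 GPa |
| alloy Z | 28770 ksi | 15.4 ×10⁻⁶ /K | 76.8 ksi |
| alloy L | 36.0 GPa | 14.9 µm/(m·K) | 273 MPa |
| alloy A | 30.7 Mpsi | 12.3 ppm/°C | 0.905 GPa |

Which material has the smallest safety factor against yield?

alloy C

In consistent units (E in GPa, α in ×10⁻⁶/K, σ_y in MPa):
  alloy R: E = 444.8, α = 4.37, σ_y = 380.0 → σ = 141 MPa, n = 2.69
  alloy C: E = 33.33, α = 10.5, σ_y = 35.90 → σ = 25.3 MPa, n = 1.42
  alloy Z: E = 198.4, α = 15.4, σ_y = 529.5 → σ = 222 MPa, n = 2.39
  alloy L: E = 36.00, α = 14.9, σ_y = 273.0 → σ = 38.9 MPa, n = 7.01
  alloy A: E = 211.7, α = 12.3, σ_y = 905.0 → σ = 189 MPa, n = 4.79
Smallest n: alloy C with n = 1.42.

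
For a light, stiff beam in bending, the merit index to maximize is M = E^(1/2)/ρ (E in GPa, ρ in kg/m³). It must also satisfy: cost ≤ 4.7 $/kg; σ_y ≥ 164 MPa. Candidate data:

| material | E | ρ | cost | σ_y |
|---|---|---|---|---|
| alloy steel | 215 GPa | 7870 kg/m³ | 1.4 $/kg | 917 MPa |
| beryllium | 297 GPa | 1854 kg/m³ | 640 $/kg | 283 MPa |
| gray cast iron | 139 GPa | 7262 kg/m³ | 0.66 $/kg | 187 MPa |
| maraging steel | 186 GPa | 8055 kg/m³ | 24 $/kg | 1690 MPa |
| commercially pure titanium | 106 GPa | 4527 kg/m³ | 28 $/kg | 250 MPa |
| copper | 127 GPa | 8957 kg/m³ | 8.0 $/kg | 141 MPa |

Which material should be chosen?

alloy steel

Screen on constraints: cost ≤ 4.7 $/kg; σ_y ≥ 164 MPa. Survivors: alloy steel, gray cast iron.
Per-candidate index values:
  alloy steel: M = 1.86×10⁻³
  gray cast iron: M = 1.62×10⁻³
Alloy steel has the largest M.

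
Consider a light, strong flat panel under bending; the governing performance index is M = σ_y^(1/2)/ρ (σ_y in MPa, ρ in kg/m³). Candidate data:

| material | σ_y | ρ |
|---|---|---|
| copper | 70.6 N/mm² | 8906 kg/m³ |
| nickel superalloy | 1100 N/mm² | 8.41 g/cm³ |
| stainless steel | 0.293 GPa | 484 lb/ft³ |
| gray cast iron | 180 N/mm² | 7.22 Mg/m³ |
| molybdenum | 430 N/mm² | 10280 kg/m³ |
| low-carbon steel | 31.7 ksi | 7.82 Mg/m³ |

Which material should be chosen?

Putting every candidate on a common basis:
  copper: σ_y = 70.60 MPa, ρ = 8906 kg/m³
  nickel superalloy: σ_y = 1100 MPa, ρ = 8410 kg/m³
  stainless steel: σ_y = 293.0 MPa, ρ = 7753 kg/m³
  gray cast iron: σ_y = 180.0 MPa, ρ = 7220 kg/m³
  molybdenum: σ_y = 430.0 MPa, ρ = 10280 kg/m³
  low-carbon steel: σ_y = 218.6 MPa, ρ = 7820 kg/m³
  nickel superalloy: M = 3.94×10⁻³
  stainless steel: M = 2.21×10⁻³
  molybdenum: M = 2.02×10⁻³
  low-carbon steel: M = 1.89×10⁻³
  gray cast iron: M = 1.86×10⁻³
  copper: M = 0.943×10⁻³
Nickel superalloy has the largest M.

nickel superalloy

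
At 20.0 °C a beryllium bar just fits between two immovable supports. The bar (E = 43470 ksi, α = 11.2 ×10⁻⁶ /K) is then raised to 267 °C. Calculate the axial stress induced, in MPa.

E = 43470 ksi = 299.7 GPa.
ΔT = 247.0 K. Constrained thermal stress σ = E·α·ΔT = 299.7×10³ MPa × 11.2×10⁻⁶ × 247.0 = 829 MPa (compressive).

829 MPa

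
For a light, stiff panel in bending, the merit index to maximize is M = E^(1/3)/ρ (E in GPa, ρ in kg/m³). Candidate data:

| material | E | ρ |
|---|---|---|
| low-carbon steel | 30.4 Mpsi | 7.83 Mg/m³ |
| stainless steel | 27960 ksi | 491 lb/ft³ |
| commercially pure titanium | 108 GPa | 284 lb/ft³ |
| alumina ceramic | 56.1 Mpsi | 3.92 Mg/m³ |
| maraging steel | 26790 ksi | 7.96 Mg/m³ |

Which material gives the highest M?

Putting every candidate on a common basis:
  low-carbon steel: E = 209.6 GPa, ρ = 7830 kg/m³
  stainless steel: E = 192.8 GPa, ρ = 7865 kg/m³
  commercially pure titanium: E = 108.0 GPa, ρ = 4549 kg/m³
  alumina ceramic: E = 386.8 GPa, ρ = 3920 kg/m³
  maraging steel: E = 184.7 GPa, ρ = 7960 kg/m³
  alumina ceramic: M = 1.86×10⁻³
  commercially pure titanium: M = 1.05×10⁻³
  low-carbon steel: M = 0.759×10⁻³
  stainless steel: M = 0.734×10⁻³
  maraging steel: M = 0.715×10⁻³
Highest index: alumina ceramic.

alumina ceramic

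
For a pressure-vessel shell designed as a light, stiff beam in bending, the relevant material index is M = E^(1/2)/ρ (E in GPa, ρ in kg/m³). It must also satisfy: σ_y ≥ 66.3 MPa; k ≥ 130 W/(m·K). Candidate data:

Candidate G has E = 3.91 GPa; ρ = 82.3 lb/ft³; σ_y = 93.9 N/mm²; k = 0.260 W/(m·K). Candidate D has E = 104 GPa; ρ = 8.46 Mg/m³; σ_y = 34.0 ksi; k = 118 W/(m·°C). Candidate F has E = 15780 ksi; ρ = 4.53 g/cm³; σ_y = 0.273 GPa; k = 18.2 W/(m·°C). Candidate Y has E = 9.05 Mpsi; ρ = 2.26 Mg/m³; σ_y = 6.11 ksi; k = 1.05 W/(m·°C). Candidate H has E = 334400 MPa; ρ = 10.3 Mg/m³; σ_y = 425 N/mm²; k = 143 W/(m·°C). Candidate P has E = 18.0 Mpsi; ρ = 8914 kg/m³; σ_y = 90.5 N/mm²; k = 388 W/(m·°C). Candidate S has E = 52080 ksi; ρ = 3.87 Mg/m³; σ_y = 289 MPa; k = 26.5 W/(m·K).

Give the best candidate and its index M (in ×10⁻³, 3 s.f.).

Screen on constraints: σ_y ≥ 66.3 MPa; k ≥ 130 W/(m·K). Survivors: candidate H, candidate P.
Convert each candidate to consistent units, then evaluate M:
  candidate H: E = 334.4 GPa, ρ = 10300 kg/m³
  candidate P: E = 124.1 GPa, ρ = 8914 kg/m³
  candidate H: M = 1.78×10⁻³
  candidate P: M = 1.25×10⁻³
Candidate H ranks first.

candidate H, M = 1.78×10⁻³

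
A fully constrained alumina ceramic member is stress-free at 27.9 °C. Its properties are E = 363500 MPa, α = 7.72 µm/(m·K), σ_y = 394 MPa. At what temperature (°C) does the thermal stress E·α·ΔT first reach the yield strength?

168 °C

E = 363500 MPa = 363.5 GPa.
E·α·ΔT = 394.0 MPa ⇒ ΔT = 394.0 / (363.5×10³ × 7.72×10⁻⁶) = 140.4 K.
T = 27.9 + 140.4 = 168.3 °C.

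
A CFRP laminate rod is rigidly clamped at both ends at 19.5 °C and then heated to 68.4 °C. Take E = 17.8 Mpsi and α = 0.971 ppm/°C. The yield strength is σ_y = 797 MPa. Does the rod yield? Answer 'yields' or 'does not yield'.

E = 17.8 Mpsi = 122.7 GPa.
ΔT = 48.90 K. Constrained thermal stress σ = E·α·ΔT = 122.7×10³ MPa × 0.971×10⁻⁶ × 48.90 = 5.83 MPa (compressive).
Compare to σ_y = 797 MPa: σ < σ_y, so it does not yield.

does not yield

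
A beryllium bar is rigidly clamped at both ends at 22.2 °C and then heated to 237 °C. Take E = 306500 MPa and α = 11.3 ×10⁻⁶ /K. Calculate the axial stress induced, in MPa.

744 MPa

E = 306500 MPa = 306.5 GPa.
ΔT = 214.8 K. Constrained thermal stress σ = E·α·ΔT = 306.5×10³ MPa × 11.3×10⁻⁶ × 214.8 = 744 MPa (compressive).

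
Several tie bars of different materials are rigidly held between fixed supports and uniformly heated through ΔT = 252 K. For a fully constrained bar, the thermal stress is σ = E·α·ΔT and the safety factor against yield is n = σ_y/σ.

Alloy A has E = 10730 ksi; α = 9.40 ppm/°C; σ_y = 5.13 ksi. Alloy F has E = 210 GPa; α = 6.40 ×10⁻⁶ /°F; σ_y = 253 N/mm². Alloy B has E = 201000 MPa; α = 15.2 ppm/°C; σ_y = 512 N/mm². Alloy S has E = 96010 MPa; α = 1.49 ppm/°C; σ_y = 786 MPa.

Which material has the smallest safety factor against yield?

With everything in SI (GPa, ×10⁻⁶/K, MPa):
  alloy A: E = 73.98, α = 9.40, σ_y = 35.37 → σ = 175 MPa, n = 0.202
  alloy F: E = 210.0, α = 11.5, σ_y = 253.0 → σ = 610 MPa, n = 0.415
  alloy B: E = 201.0, α = 15.2, σ_y = 512.0 → σ = 770 MPa, n = 0.665
  alloy S: E = 96.01, α = 1.49, σ_y = 786.0 → σ = 36.0 MPa, n = 21.8
The minimum is alloy A at n = 0.202.

alloy A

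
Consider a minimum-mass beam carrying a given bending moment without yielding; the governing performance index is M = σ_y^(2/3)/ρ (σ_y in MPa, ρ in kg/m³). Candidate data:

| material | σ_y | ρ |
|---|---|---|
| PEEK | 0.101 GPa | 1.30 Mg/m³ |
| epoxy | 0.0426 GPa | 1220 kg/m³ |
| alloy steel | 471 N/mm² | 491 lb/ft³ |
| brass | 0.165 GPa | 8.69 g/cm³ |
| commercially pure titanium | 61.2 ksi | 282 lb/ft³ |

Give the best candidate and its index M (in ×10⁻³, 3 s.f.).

Putting every candidate on a common basis:
  PEEK: σ_y = 101.0 MPa, ρ = 1300 kg/m³
  epoxy: σ_y = 42.60 MPa, ρ = 1220 kg/m³
  alloy steel: σ_y = 471.0 MPa, ρ = 7865 kg/m³
  brass: σ_y = 165.0 MPa, ρ = 8690 kg/m³
  commercially pure titanium: σ_y = 422.0 MPa, ρ = 4517 kg/m³
  PEEK: M = 16.7×10⁻³
  commercially pure titanium: M = 12.5×10⁻³
  epoxy: M = 10.0×10⁻³
  alloy steel: M = 7.70×10⁻³
  brass: M = 3.46×10⁻³
The maximum is for PEEK.

PEEK, M = 16.7×10⁻³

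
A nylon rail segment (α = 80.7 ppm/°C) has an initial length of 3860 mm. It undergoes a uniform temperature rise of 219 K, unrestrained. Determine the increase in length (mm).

ΔL = α·L₀·ΔT = 80.7×10⁻⁶ × 3860 mm × 219.0 K = 68.2 mm.

68.2 mm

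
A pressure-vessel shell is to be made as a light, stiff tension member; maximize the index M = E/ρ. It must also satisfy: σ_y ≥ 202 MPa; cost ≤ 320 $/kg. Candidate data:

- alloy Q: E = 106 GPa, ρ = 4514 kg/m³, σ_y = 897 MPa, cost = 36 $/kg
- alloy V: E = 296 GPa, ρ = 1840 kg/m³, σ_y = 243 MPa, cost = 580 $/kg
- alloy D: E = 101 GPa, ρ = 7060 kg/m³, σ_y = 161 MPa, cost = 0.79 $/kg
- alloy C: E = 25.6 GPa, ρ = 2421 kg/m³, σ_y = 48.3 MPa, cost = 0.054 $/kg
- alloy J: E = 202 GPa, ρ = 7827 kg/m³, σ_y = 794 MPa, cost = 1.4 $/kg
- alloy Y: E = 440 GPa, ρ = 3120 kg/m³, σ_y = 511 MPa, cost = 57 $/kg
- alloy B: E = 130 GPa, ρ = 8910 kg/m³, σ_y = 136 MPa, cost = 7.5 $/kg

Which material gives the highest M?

Screen on constraints: σ_y ≥ 202 MPa; cost ≤ 320 $/kg. Survivors: alloy Q, alloy J, alloy Y.
Evaluate M for each candidate:
  alloy Y: M = 141 MN·m/kg
  alloy J: M = 25.8 MN·m/kg
  alloy Q: M = 23.5 MN·m/kg
Highest index: alloy Y.

alloy Y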